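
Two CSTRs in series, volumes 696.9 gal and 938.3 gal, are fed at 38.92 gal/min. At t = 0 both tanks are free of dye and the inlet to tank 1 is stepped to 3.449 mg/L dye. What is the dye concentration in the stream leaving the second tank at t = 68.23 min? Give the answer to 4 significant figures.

Time constants: τᵢ = Vᵢ/Q for each well-mixed tank.
τ₁ = 696.9/38.92 = 17.9060 min; τ₂ = 938.3/38.92 = 24.1084 min.
Tank 1: C₁ = C_in(1 − e^(−t/τ₁)). Tank 2 (τ₁ ≠ τ₂): C₂ = C_in[1 − (τ₁ e^(−t/τ₁) − τ₂ e^(−t/τ₂))/(τ₁ − τ₂)].
At t = 68.23: e^(−t/τ₁) = 0.0221379, e^(−t/τ₂) = 0.0590051.
C₂ = 3.449·[1 − (17.9060·0.0221379 − 24.1084·0.0590051)/(-6.20247)] = 3.449·0.834563 = 2.87841 mg/L.

2.878 mg/L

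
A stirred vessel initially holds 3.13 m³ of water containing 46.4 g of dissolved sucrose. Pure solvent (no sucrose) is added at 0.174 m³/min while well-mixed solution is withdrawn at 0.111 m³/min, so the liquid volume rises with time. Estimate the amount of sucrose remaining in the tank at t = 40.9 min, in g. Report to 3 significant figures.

16.1 g

Let m(t) be the amount of sucrose. Volume: V(t) = V₀ + (Q_in − Q_out) t = 3.13 + 0.063000 t; V(40.9) = 5.7067 m³.
No sucrose enters, so dm/dt = −Q_out · (m/V).
Separate: dm/m = −Q_out dt/V(t) ⇒ ln(m/m₀) = −(Q_out/(Q_in−Q_out)) ln(V/V₀).
m = m₀ (V₀/V)^(Q_out/(Q_in−Q_out)) = 46.4 × (3.13/5.7067)^(1.7619) = 16.104 g.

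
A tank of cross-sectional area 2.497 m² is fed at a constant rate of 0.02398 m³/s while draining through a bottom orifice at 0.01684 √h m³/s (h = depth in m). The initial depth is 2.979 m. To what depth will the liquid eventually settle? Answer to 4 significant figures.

2.028 m

A dh/dt = Q_in − 0.01684 √h. Steady state requires inflow = outflow:
Q_in = 0.01684 √h_ss ⇒ √h_ss = 0.02398/0.01684 = 1.42399.
h_ss = 1.42399² = 2.02775 m. (Since h₀ = 2.979 m > h_ss, the level will fall toward this value.)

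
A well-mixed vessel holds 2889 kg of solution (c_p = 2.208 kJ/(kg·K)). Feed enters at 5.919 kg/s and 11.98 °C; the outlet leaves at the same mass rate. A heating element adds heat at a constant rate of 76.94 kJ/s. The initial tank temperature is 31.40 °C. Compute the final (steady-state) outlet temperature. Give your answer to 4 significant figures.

17.87 °C

M c_p dT/dt = ṁ c_p (T_in − T) + Q̇.
At steady state dT/dt = 0 ⇒ T_ss = T_in + Q̇/(ṁ c_p) = 11.98 + 76.94/(5.919·2.208) = 17.8671 °C.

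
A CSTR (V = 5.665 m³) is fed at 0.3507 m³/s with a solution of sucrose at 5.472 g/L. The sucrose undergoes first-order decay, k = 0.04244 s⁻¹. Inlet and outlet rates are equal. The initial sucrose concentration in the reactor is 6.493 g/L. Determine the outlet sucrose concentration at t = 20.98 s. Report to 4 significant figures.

3.610 g/L

Species balance: V dC/dt = Q C_in − Q C − k V C.
This is linear with rate a = Q/V + k = 0.104346 s⁻¹.
C_ss = Q C_in/(Q + kV) = 3.24642 g/L; C(t) = C_ss + (C₀ − C_ss) e^(−a t).
C(20.98) = 3.24642 + (3.24658)·e^(−0.104346·20.98) = 3.24642 + (3.24658)·0.112008 = 3.61006 g/L.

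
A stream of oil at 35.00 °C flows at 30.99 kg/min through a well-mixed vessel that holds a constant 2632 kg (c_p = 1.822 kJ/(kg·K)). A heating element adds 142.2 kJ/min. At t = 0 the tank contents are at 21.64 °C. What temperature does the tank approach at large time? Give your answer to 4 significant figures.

37.52 °C

Heat balance on the well-mixed liquid: M c_p dT/dt = ṁ c_p (T_in − T) + 142.2.
At steady state dT/dt = 0 ⇒ T_ss = T_in + Q̇/(ṁ c_p) = 35.00 + 142.2/(30.99·1.822) = 37.5184 °C.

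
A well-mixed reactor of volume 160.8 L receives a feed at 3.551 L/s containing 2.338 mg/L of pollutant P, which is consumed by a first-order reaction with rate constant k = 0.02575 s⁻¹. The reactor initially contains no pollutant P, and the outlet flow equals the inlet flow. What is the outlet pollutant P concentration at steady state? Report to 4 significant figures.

1.079 mg/L

V dC/dt = Q(C_in − C) − k V C.
Steady state (dC/dt = 0): C_ss = Q C_in/(Q + kV) = C_in/(1 + kV/Q).
C_ss = 3.551·2.338/(3.551 + 0.02575·160.8) = 8.30224/7.69160 = 1.07939 mg/L.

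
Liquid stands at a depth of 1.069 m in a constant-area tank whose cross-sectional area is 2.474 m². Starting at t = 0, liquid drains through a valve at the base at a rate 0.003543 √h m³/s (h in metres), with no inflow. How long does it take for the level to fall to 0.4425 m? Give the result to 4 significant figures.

With no inflow, A dh/dt = −0.003543 √h.
∫ h^(−1/2) dh = −(0.003543/A) ∫ dt, giving 2√h = 2√h₀ − (0.003543/A) t.
t = 2A(√h₀ − √h)/0.003543 = 2·2.474·(√1.069 − √0.4425)/0.003543
  = 4.94800 × (1.03392 − 0.665207) / 0.003543 = 514.935 s.

514.9 s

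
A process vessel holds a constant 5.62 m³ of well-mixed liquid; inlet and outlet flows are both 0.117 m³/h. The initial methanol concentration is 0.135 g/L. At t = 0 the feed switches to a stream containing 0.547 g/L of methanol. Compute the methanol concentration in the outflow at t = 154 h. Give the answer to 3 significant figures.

Transient balance on the dissolved component: V dC/dt = Q(C_in − C).
Rewrite as dC/dt + C/τ = C_in/τ, τ = V/Q = 48.034 h.
C approaches C_in exponentially: C(t) = C_in + (C₀ − C_in) e^(−t/τ).
C(154) = 0.547 + (0.135 − 0.547)·e^(−154/48.034) = 0.547 + (-0.41200)·0.040516 = 0.53031 g/L.

0.530 g/L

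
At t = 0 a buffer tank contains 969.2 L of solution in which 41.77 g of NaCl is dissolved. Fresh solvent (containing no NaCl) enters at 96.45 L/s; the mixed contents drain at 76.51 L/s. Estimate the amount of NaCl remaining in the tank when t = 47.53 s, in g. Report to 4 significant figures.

Total volume: dV/dt = Q_in − Q_out = 19.9400 L/s, so V(t) = 969.2 + 19.9400 t and V(47.53) = 1916.95 L.
No NaCl enters, so dm/dt = −Q_out · (m/V).
Separate: dm/m = −Q_out dt/V(t) ⇒ ln(m/m₀) = −(Q_out/(Q_in−Q_out)) ln(V/V₀).
m = m₀ (V₀/V)^(Q_out/(Q_in−Q_out)) = 41.77 × (969.2/1916.95)^(3.83701) = 3.05038 g.

3.050 g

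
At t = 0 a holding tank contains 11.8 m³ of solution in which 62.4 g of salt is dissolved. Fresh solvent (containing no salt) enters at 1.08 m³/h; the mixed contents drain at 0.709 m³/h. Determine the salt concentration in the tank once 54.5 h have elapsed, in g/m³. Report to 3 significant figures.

0.289 g/m³

Let m(t) be the amount of salt. Volume: V(t) = V₀ + (Q_in − Q_out) t = 11.8 + 0.37100 t; V(54.5) = 32.020 m³.
Species balance (pure solvent in): dm/dt = −Q_out · m/V(t).
dm/m = −Q_out dt/(V₀ + 0.37100 t); integrating gives ln(m/m₀) = −(Q_out/(Q_in−Q_out)) ln(V/V₀).
m = m₀ (V₀/V)^(Q_out/(Q_in−Q_out)) = 62.4 × (11.8/32.020)^(1.9111) = 9.2615 g.
C = m/V = 9.2615/32.020 = 0.28925 g/m³.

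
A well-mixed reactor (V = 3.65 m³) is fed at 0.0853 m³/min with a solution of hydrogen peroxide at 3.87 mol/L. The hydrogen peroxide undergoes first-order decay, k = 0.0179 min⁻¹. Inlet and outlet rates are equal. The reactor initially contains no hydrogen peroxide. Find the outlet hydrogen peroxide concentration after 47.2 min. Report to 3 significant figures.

Species balance: V dC/dt = Q C_in − Q C − k V C.
This is linear with rate a = Q/V + k = 0.041270 min⁻¹.
C_ss = Q C_in/(Q + kV) = 2.1915 mol/L; C(t) = C_ss + (C₀ − C_ss) e^(−a t).
C(47.2) = 2.1915 + (-2.1915)·e^(−0.041270·47.2) = 2.1915 + (-2.1915)·0.14257 = 1.8790 mol/L.

1.88 mol/L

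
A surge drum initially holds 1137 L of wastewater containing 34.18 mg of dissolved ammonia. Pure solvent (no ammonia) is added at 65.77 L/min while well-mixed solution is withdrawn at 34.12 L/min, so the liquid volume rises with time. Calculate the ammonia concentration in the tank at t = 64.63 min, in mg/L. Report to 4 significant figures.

Let m(t) be the amount of ammonia. Volume: V(t) = V₀ + (Q_in − Q_out) t = 1137 + 31.6500 t; V(64.63) = 3182.54 L.
Species balance (pure solvent in): dm/dt = −Q_out · m/V(t).
dm/m = −Q_out dt/(V₀ + 31.6500 t); integrating gives ln(m/m₀) = −(Q_out/(Q_in−Q_out)) ln(V/V₀).
m = m₀ (V₀/V)^(Q_out/(Q_in−Q_out)) = 34.18 × (1137/3182.54)^(1.07804) = 11.2687 mg.
C = m/V = 11.2687/3182.54 = 0.00354078 mg/L.

0.003541 mg/L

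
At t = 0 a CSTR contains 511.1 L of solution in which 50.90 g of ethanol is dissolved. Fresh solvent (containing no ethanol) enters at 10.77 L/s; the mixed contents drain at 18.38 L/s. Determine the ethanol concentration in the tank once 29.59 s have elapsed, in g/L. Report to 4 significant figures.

0.04377 g/L

Total volume: dV/dt = Q_in − Q_out = -7.61000 L/s, so V(t) = 511.1 − 7.61000 t and V(29.59) = 285.920 L.
No ethanol enters, so dm/dt = −Q_out · (m/V).
Separate: dm/m = −Q_out dt/V(t) ⇒ ln(m/m₀) = −(Q_out/(Q_in−Q_out)) ln(V/V₀).
m = m₀ (V₀/V)^(Q_out/(Q_in−Q_out)) = 50.90 × (511.1/285.920)^(-2.41524) = 12.5154 g.
C = m/V = 12.5154/285.920 = 0.0437725 g/L.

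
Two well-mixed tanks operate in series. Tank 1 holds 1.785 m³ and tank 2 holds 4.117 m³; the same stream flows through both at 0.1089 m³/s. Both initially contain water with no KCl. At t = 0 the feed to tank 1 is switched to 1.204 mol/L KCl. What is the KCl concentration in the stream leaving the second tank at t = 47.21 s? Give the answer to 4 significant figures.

0.6460 mol/L

Species balance on tank i: dCᵢ/dt = (Cᵢ₋₁ − Cᵢ)/τᵢ with τᵢ = Vᵢ/Q.
τ₁ = 1.785/0.1089 = 16.3912 s; τ₂ = 4.117/0.1089 = 37.8053 s.
Tank 1: C₁ = C_in(1 − e^(−t/τ₁)). Tank 2 (τ₁ ≠ τ₂): C₂ = C_in[1 − (τ₁ e^(−t/τ₁) − τ₂ e^(−t/τ₂))/(τ₁ − τ₂)].
At t = 47.21: e^(−t/τ₁) = 0.0561232, e^(−t/τ₂) = 0.286859.
C₂ = 1.204·[1 − (16.3912·0.0561232 − 37.8053·0.286859)/(-21.4141)] = 1.204·0.536528 = 0.645980 mol/L.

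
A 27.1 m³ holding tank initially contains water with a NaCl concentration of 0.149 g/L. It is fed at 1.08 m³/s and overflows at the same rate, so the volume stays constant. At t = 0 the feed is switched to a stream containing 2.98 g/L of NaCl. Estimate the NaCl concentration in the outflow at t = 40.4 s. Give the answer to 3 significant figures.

Transient balance on the dissolved component: V dC/dt = Q(C_in − C).
So dC/dt = (C_in − C)/τ with τ = V/Q = 27.1/1.08 = 25.093 s.
C approaches C_in exponentially: C(t) = C_in + (C₀ − C_in) e^(−t/τ).
C(40.4) = 2.98 + (0.149 − 2.98)·e^(−40.4/25.093) = 2.98 + (-2.8310)·0.19988 = 2.4141 g/L.

2.41 g/L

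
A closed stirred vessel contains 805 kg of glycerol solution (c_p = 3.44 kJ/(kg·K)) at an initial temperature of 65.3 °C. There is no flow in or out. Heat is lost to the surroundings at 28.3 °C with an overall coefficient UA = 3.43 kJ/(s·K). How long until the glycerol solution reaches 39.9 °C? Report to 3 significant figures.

Heat balance on the well-mixed liquid: M c_p dT/dt = −UA(T − T_amb).
τ = M c_p/UA = 807.35 s; T_ss = T_amb = 28.300 °C.
T(t) = T_ss + (T₀ − T_ss)e^(−t/τ); set T = 39.9:
t = −τ ln[(T − T_ss)/(T₀ − T_ss)] = −807.35 · ln(0.31351) = 936.45 s.

936 s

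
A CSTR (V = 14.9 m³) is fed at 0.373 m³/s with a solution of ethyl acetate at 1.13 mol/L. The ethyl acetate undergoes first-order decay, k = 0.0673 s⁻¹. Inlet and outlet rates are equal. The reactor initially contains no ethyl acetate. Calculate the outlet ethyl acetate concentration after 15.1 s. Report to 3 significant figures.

Species balance: V dC/dt = Q C_in − Q C − k V C.
This is linear with rate a = Q/V + k = 0.092334 s⁻¹.
C_ss = Q C_in/(Q + kV) = 0.30637 mol/L; C(t) = C_ss + (C₀ − C_ss) e^(−a t).
C(15.1) = 0.30637 + (-0.30637)·e^(−0.092334·15.1) = 0.30637 + (-0.30637)·0.24802 = 0.23038 mol/L.

0.230 mol/L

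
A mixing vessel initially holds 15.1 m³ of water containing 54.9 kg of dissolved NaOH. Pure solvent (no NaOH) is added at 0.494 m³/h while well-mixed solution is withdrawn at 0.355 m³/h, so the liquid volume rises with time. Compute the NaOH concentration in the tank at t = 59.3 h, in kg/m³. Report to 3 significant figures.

Let m(t) be the amount of NaOH. Volume: V(t) = V₀ + (Q_in − Q_out) t = 15.1 + 0.13900 t; V(59.3) = 23.343 m³.
Solute balance: dm/dt = 0 − Q_out C = −Q_out m/V(t).
dm/m = −Q_out dt/(V₀ + 0.13900 t); integrating gives ln(m/m₀) = −(Q_out/(Q_in−Q_out)) ln(V/V₀).
m = m₀ (V₀/V)^(Q_out/(Q_in−Q_out)) = 54.9 × (15.1/23.343)^(2.5540) = 18.048 kg.
C = m/V = 18.048/23.343 = 0.77318 kg/m³.

0.773 kg/m³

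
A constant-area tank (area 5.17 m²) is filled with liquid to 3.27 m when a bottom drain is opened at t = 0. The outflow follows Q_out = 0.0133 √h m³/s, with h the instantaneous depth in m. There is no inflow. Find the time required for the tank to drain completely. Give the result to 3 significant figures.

1410 s

Unsteady balance on liquid volume: A dh/dt = −0.0133 √h.
Separate and integrate: 2(√h − √h₀) = −(0.0133/A) t.
Tank is empty when √h = 0: t_empty = 2A√h₀/0.0133.
t_empty = 2·5.17·√3.27/0.0133 = 10.340·1.8083/0.0133 = 1405.9 s.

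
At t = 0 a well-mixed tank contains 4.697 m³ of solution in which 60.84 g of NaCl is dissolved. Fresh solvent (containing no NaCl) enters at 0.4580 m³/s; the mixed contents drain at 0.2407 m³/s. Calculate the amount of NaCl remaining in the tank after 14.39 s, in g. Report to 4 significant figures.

34.57 g

Let m(t) be the amount of NaCl. Volume: V(t) = V₀ + (Q_in − Q_out) t = 4.697 + 0.217300 t; V(14.39) = 7.82395 m³.
Species balance (pure solvent in): dm/dt = −Q_out · m/V(t).
dm/m = −Q_out dt/(V₀ + 0.217300 t); integrating gives ln(m/m₀) = −(Q_out/(Q_in−Q_out)) ln(V/V₀).
m = m₀ (V₀/V)^(Q_out/(Q_in−Q_out)) = 60.84 × (4.697/7.82395)^(1.10769) = 34.5717 g.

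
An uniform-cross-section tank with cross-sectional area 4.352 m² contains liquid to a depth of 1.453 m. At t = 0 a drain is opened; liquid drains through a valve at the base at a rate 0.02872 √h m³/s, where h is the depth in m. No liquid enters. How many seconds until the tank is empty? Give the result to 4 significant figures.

With no inflow, A dh/dt = −0.02872 √h.
Separate and integrate: 2(√h − √h₀) = −(0.02872/A) t.
Set h = 0: 2√h₀ = (0.02872/A) t_empty ⇒ t_empty = 2A√h₀/0.02872.
t_empty = 2·4.352·√1.453/0.02872 = 8.70400·1.20540/0.02872 = 365.315 s.

365.3 s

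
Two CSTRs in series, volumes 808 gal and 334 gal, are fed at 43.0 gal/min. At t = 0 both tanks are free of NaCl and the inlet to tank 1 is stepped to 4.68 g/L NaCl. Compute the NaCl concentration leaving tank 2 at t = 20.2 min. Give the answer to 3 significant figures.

Each tank obeys Vᵢ dCᵢ/dt = Q(Cᵢ₋₁ − Cᵢ), so τᵢ = Vᵢ/Q.
τ₁ = 808/43.0 = 18.791 min; τ₂ = 334/43.0 = 7.7674 min.
Tank 1: C₁ = C_in(1 − e^(−t/τ₁)). Tank 2 (τ₁ ≠ τ₂): C₂ = C_in[1 − (τ₁ e^(−t/τ₁) − τ₂ e^(−t/τ₂))/(τ₁ − τ₂)].
At t = 20.2: e^(−t/τ₁) = 0.34130, e^(−t/τ₂) = 0.074229.
C₂ = 4.68·[1 − (18.791·0.34130 − 7.7674·0.074229)/(11.023)] = 4.68·0.47051 = 2.2020 g/L.

2.20 g/L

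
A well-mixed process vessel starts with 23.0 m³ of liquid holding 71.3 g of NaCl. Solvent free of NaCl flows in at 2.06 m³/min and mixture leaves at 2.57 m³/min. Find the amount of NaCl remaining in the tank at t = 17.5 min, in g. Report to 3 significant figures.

Let m(t) be the amount of NaCl. Volume: V(t) = V₀ + (Q_in − Q_out) t = 23.0 − 0.51000 t; V(17.5) = 14.075 m³.
No NaCl enters, so dm/dt = −Q_out · (m/V).
Separate: dm/m = −Q_out dt/V(t) ⇒ ln(m/m₀) = −(Q_out/(Q_in−Q_out)) ln(V/V₀).
m = m₀ (V₀/V)^(Q_out/(Q_in−Q_out)) = 71.3 × (23.0/14.075)^(-5.0392) = 6.0024 g.

6.00 g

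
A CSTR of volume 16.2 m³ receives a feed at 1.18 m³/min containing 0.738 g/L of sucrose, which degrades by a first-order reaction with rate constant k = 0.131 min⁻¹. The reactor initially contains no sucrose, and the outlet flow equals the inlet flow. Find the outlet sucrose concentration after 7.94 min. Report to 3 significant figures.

0.211 g/L

Species balance: V dC/dt = Q C_in − Q C − k V C.
This is linear with rate a = Q/V + k = 0.20384 min⁻¹.
C_ss = Q C_in/(Q + kV) = 0.26372 g/L; C(t) = C_ss + (C₀ − C_ss) e^(−a t).
C(7.94) = 0.26372 + (-0.26372)·e^(−0.20384·7.94) = 0.26372 + (-0.26372)·0.19820 = 0.21145 g/L.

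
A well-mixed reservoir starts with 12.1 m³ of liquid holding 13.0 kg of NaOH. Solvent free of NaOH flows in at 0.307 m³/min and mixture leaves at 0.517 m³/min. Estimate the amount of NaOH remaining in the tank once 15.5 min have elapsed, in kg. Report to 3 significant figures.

Let m(t) be the amount of NaOH. Volume: V(t) = V₀ + (Q_in − Q_out) t = 12.1 − 0.21000 t; V(15.5) = 8.8450 m³.
Species balance (pure solvent in): dm/dt = −Q_out · m/V(t).
Separate: dm/m = −Q_out dt/V(t) ⇒ ln(m/m₀) = −(Q_out/(Q_in−Q_out)) ln(V/V₀).
m = m₀ (V₀/V)^(Q_out/(Q_in−Q_out)) = 13.0 × (12.1/8.8450)^(-2.4619) = 6.0105 kg.

6.01 kg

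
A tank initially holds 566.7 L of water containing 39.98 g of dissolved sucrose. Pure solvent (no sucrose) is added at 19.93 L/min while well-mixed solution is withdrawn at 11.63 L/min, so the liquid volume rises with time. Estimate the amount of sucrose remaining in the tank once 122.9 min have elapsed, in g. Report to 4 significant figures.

9.447 g

Total volume: dV/dt = Q_in − Q_out = 8.30000 L/min, so V(t) = 566.7 + 8.30000 t and V(122.9) = 1586.77 L.
Solute balance: dm/dt = 0 − Q_out C = −Q_out m/V(t).
dm/m = −Q_out dt/(V₀ + 8.30000 t); integrating gives ln(m/m₀) = −(Q_out/(Q_in−Q_out)) ln(V/V₀).
m = m₀ (V₀/V)^(Q_out/(Q_in−Q_out)) = 39.98 × (566.7/1586.77)^(1.40120) = 9.44667 g.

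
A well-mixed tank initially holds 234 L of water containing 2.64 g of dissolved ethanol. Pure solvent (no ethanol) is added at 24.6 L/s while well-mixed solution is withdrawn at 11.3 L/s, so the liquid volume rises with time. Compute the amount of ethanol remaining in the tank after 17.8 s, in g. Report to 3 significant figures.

Let m(t) be the amount of ethanol. Volume: V(t) = V₀ + (Q_in − Q_out) t = 234 + 13.300 t; V(17.8) = 470.74 L.
Solute balance: dm/dt = 0 − Q_out C = −Q_out m/V(t).
dm/m = −Q_out dt/(V₀ + 13.300 t); integrating gives ln(m/m₀) = −(Q_out/(Q_in−Q_out)) ln(V/V₀).
m = m₀ (V₀/V)^(Q_out/(Q_in−Q_out)) = 2.64 × (234/470.74)^(0.84962) = 1.4578 g.

1.46 g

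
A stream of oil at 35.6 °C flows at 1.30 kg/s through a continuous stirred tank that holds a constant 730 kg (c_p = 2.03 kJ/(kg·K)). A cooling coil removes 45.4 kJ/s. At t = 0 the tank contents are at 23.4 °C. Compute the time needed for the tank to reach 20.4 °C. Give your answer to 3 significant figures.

514 s

Energy balance: M c_p dT/dt = ṁ c_p (T_in − T) − 45.4.
τ = M/ṁ = 561.54 s; T_ss = T_in − Q̇/(ṁ c_p) = 18.397 °C.
T(t) = T_ss + (T₀ − T_ss) e^(−t/τ). Set T = 20.4:
e^(−t/τ) = (20.4 − 18.397)/(23.4 − 18.397) = 0.40042
t = −561.54 · ln(0.40042) = 513.95 s.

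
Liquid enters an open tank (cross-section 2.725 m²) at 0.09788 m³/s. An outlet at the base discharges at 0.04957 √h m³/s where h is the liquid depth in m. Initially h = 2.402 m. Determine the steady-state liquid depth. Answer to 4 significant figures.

3.899 m

Level balance: A dh/dt = 0.09788 − 0.04957 √h. Setting dh/dt = 0:
Q_in = 0.04957 √h_ss ⇒ √h_ss = 0.09788/0.04957 = 1.97458.
h_ss = 1.97458² = 3.89897 m. (Since h₀ = 2.402 m < h_ss, the level will rise toward this value.)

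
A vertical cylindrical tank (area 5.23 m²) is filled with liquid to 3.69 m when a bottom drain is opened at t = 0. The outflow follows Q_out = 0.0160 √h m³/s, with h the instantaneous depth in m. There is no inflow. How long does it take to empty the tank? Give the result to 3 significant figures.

A dh/dt = −Q_out = −0.0160 √h.
Separate and integrate: 2(√h − √h₀) = −(0.0160/A) t.
Set h = 0: 2√h₀ = (0.0160/A) t_empty ⇒ t_empty = 2A√h₀/0.0160.
t_empty = 2·5.23·√3.69/0.0160 = 10.460·1.9209/0.0160 = 1255.8 s.

1260 s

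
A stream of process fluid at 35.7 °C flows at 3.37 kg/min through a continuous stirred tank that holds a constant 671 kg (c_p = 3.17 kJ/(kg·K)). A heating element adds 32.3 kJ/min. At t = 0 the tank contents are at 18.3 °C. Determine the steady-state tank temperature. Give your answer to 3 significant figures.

38.7 °C

First-law balance (no shaft work): M c_p dT/dt = ṁ c_p (T_in − T) + 32.3.
At steady state dT/dt = 0 ⇒ T_ss = T_in + Q̇/(ṁ c_p) = 35.7 + 32.3/(3.37·3.17) = 38.724 °C.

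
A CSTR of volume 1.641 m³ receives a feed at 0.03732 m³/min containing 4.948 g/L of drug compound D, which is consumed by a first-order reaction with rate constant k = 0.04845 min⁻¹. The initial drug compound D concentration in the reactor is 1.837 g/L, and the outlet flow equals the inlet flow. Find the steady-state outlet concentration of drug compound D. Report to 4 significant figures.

Species balance: V dC/dt = Q C_in − Q C − k V C.
At steady state: 0 = Q C_in − (Q + kV) C_ss, so C_ss = Q C_in/(Q + kV).
C_ss = 0.03732·4.948/(0.03732 + 0.04845·1.641) = 0.184659/0.116826 = 1.58063 g/L.

1.581 g/L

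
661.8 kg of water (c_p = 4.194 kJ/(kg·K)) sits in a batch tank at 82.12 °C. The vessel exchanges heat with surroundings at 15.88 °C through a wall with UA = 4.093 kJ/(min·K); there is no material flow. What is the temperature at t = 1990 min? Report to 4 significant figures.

19.40 °C

Lumped-capacitance energy balance: M c_p dT/dt = UA(T_amb − T).
dT/dt = (T_ss − T)/τ with T_ss = T_amb = 15.8800 °C, τ = M c_p/UA = 661.8·4.194/4.093 = 678.131 min.
This is linear first-order; T(t) = T_ss + (T₀ − T_ss) e^(−t/τ).
T(1990) = 15.8800 + (66.2400)·0.0531553 = 19.4010 °C.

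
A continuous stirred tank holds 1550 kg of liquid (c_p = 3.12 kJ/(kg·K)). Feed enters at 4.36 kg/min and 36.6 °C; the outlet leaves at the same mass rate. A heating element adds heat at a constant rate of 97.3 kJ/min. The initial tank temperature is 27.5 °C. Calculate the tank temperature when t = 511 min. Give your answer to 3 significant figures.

39.9 °C

M c_p dT/dt = ṁ c_p (T_in − T) + Q̇.
τ = M/ṁ = 355.50 min; T_ss = T_in + Q̇/(ṁ c_p) = 36.6 + 97.3/(4.36·3.12) = 43.753 °C.
T approaches T_ss exponentially: T(t) = T_ss + (T₀ − T_ss) e^(−t/τ).
T(511) = 43.753 + (-16.253)·e^(−511/355.50) = 43.753 + (-16.253)·0.23755 = 39.892 °C.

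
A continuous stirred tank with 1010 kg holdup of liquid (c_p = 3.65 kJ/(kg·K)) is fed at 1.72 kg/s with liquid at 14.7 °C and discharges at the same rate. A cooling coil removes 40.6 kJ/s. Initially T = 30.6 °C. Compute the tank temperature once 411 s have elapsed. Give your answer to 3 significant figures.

19.3 °C

M c_p dT/dt = ṁ c_p (T_in − T) − Q̇.
Rearrange: dT/dt = (T_ss − T)/τ with τ = M/ṁ = 587.21 s and T_ss = T_in − Q̇/(ṁ c_p) = 8.2330 °C.
This is linear first-order; T(t) = T_ss + (T₀ − T_ss) e^(−t/τ).
T(411) = 8.2330 + (22.367)·e^(−411/587.21) = 8.2330 + (22.367)·0.49662 = 19.341 °C.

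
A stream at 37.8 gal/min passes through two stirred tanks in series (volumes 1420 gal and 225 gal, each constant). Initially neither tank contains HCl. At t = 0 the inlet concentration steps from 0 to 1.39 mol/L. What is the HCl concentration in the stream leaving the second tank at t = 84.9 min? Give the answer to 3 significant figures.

Time constants: τᵢ = Vᵢ/Q for each well-mixed tank.
τ₁ = 1420/37.8 = 37.566 min; τ₂ = 225/37.8 = 5.9524 min.
Solving the cascade with C₁(0)=C₂(0)=0 gives C₂(t) = C_in[1 − (τ₁ e^(−t/τ₁) − τ₂ e^(−t/τ₂))/(τ₁ − τ₂)].
At t = 84.9: e^(−t/τ₁) = 0.10435, e^(−t/τ₂) = 6.3910e-07.
C₂ = 1.39·[1 − (37.566·0.10435 − 5.9524·6.3910e-07)/(31.614)] = 1.39·0.87600 = 1.2176 mol/L.

1.22 mol/L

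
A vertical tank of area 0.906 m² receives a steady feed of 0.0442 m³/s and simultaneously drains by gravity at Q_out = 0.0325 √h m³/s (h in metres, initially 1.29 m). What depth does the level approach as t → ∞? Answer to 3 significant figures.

1.85 m

A dh/dt = Q_in − 0.0325 √h. Steady state requires inflow = outflow:
Q_in = 0.0325 √h_ss ⇒ √h_ss = 0.0442/0.0325 = 1.3600.
h_ss = 1.3600² = 1.8496 m. (Since h₀ = 1.29 m < h_ss, the level will rise toward this value.)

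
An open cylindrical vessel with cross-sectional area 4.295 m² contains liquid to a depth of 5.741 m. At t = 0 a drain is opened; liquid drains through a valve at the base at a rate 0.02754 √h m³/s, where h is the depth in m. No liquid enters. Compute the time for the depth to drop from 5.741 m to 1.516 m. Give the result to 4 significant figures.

363.3 s

With no inflow, A dh/dt = −0.02754 √h.
Separate and integrate: 2(√h − √h₀) = −(0.02754/A) t.
t = 2A(√h₀ − √h)/0.02754 = 2·4.295·(√5.741 − √1.516)/0.02754
  = 8.59000 × (2.39604 − 1.23126) / 0.02754 = 363.306 s.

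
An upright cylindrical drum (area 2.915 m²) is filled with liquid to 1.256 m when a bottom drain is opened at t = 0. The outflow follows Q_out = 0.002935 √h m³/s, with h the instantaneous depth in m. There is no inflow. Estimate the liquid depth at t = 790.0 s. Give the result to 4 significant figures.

0.5227 m

Volume balance on the tank: A dh/dt = −0.002935 √h.
This is separable: 2 d(√h)/dt = −0.002935/A, so √h = √h₀ − (0.002935/(2A)) t.
√h = √1.256 − 0.002935·790.0/(2·2.915) = 1.12071 − 0.397710 = 0.723004.
h = 0.723004² = 0.522735 m.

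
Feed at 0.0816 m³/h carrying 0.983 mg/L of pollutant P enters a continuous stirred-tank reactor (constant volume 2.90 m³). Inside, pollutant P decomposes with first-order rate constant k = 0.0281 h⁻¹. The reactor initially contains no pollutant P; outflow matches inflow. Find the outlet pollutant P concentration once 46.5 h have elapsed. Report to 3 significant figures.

0.456 mg/L

V dC/dt = Q(C_in − C) − k V C.
dC/dt = (Q/V) C_in − (Q/V + k) C; effective rate a = Q/V + k = 0.028138 + 0.0281 = 0.056238 h⁻¹.
C_ss = Q C_in/(Q + kV) = 0.49183 mg/L; C(t) = C_ss + (C₀ − C_ss) e^(−a t).
C(46.5) = 0.49183 + (-0.49183)·e^(−0.056238·46.5) = 0.49183 + (-0.49183)·0.073163 = 0.45585 mg/L.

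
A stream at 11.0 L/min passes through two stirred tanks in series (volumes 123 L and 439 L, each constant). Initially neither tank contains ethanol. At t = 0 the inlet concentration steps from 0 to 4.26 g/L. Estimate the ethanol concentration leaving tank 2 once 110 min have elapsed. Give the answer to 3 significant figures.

Each tank obeys Vᵢ dCᵢ/dt = Q(Cᵢ₋₁ − Cᵢ), so τᵢ = Vᵢ/Q.
τ₁ = 123/11.0 = 11.182 min; τ₂ = 439/11.0 = 39.909 min.
Tank 1: C₁ = C_in(1 − e^(−t/τ₁)). Tank 2 (τ₁ ≠ τ₂): C₂ = C_in[1 − (τ₁ e^(−t/τ₁) − τ₂ e^(−t/τ₂))/(τ₁ − τ₂)].
At t = 110: e^(−t/τ₁) = 5.3416e-05, e^(−t/τ₂) = 0.063529.
C₂ = 4.26·[1 − (11.182·5.3416e-05 − 39.909·0.063529)/(-28.727)] = 4.26·0.91176 = 3.8841 g/L.

3.88 g/L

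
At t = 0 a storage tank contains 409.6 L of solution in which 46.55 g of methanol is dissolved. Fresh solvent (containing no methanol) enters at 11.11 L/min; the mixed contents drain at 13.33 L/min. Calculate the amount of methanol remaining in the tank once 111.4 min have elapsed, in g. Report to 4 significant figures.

Let m(t) be the amount of methanol. Volume: V(t) = V₀ + (Q_in − Q_out) t = 409.6 − 2.22000 t; V(111.4) = 162.292 L.
No methanol enters, so dm/dt = −Q_out · (m/V).
Separate: dm/m = −Q_out dt/V(t) ⇒ ln(m/m₀) = −(Q_out/(Q_in−Q_out)) ln(V/V₀).
m = m₀ (V₀/V)^(Q_out/(Q_in−Q_out)) = 46.55 × (409.6/162.292)^(-6.00450) = 0.179362 g.

0.1794 g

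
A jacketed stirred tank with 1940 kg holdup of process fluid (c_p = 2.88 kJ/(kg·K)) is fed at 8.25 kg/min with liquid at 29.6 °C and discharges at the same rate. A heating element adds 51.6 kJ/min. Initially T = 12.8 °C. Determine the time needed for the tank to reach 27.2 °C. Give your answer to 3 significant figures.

Unsteady energy balance on the tank contents: M c_p dT/dt = ṁ c_p (T_in − T) + 51.6.
τ = M/ṁ = 235.15 min; T_ss = T_in + Q̇/(ṁ c_p) = 31.772 °C.
T(t) = T_ss + (T₀ − T_ss) e^(−t/τ). Set T = 27.2:
e^(−t/τ) = (27.2 − 31.772)/(12.8 − 31.772) = 0.24098
t = −235.15 · ln(0.24098) = 334.63 min.

335 min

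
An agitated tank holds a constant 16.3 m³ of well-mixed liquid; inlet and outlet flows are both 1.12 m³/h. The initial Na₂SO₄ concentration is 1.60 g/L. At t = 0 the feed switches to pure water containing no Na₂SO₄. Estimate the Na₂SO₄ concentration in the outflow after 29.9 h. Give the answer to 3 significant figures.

0.205 g/L

Unsteady species balance (constant V, well mixed): V dC/dt = Q(C_in − C).
Time constant τ = V/Q = 16.3/1.12 = 14.554 h.
C approaches C_in exponentially: C(t) = C_in + (C₀ − C_in) e^(−t/τ).
C(29.9) = 0 + (1.60 − 0)·e^(−29.9/14.554) = 0 + (1.6000)·0.12816 = 0.20506 g/L.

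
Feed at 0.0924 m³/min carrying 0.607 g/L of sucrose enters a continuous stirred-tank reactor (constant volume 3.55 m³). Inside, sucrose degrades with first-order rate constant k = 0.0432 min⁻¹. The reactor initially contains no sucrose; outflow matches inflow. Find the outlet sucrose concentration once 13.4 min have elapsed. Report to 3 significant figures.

0.138 g/L

Accumulation = in − out − consumed: V dC/dt = Q C_in − Q C − k V C.
dC/dt = (Q/V) C_in − (Q/V + k) C; effective rate a = Q/V + k = 0.026028 + 0.0432 = 0.069228 min⁻¹.
C_ss = Q C_in/(Q + kV) = 0.22822 g/L; C(t) = C_ss + (C₀ − C_ss) e^(−a t).
C(13.4) = 0.22822 + (-0.22822)·e^(−0.069228·13.4) = 0.22822 + (-0.22822)·0.39548 = 0.13796 g/L.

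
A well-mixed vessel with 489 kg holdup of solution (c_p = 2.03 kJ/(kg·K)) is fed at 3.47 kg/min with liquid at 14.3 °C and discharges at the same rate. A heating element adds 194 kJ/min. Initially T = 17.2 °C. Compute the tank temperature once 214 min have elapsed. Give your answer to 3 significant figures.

36.4 °C

M c_p dT/dt = ṁ c_p (T_in − T) + Q̇.
Rearrange: dT/dt = (T_ss − T)/τ with τ = M/ṁ = 140.92 min and T_ss = T_in + Q̇/(ṁ c_p) = 41.841 °C.
This is linear first-order; T(t) = T_ss + (T₀ − T_ss) e^(−t/τ).
T(214) = 41.841 + (-24.641)·e^(−214/140.92) = 41.841 + (-24.641)·0.21903 = 36.444 °C.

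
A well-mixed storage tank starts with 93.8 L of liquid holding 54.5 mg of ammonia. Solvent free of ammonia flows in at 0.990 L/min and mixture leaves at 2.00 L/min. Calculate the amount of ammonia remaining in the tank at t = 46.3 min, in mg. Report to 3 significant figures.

Total volume: dV/dt = Q_in − Q_out = -1.0100 L/min, so V(t) = 93.8 − 1.0100 t and V(46.3) = 47.037 L.
Solute balance: dm/dt = 0 − Q_out C = −Q_out m/V(t).
Separate: dm/m = −Q_out dt/V(t) ⇒ ln(m/m₀) = −(Q_out/(Q_in−Q_out)) ln(V/V₀).
m = m₀ (V₀/V)^(Q_out/(Q_in−Q_out)) = 54.5 × (93.8/47.037)^(-1.9802) = 13.893 mg.

13.9 mg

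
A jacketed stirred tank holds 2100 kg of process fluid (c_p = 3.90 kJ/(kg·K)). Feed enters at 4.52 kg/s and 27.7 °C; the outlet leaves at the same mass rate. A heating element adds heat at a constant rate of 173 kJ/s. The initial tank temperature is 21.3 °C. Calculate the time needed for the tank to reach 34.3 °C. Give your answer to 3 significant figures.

Unsteady energy balance on the tank contents: M c_p dT/dt = ṁ c_p (T_in − T) + 173.
τ = M/ṁ = 464.60 s; T_ss = T_in + Q̇/(ṁ c_p) = 37.514 °C.
T(t) = T_ss + (T₀ − T_ss) e^(−t/τ). Set T = 34.3:
e^(−t/τ) = (34.3 − 37.514)/(21.3 − 37.514) = 0.19822
t = −464.60 · ln(0.19822) = 751.90 s.

752 s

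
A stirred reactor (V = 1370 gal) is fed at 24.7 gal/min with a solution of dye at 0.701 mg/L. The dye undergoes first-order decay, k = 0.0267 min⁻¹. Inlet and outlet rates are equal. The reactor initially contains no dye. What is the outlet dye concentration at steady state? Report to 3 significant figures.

Accumulation = in − out − consumed: V dC/dt = Q C_in − Q C − k V C.
At steady state: 0 = Q C_in − (Q + kV) C_ss, so C_ss = Q C_in/(Q + kV).
C_ss = 24.7·0.701/(24.7 + 0.0267·1370) = 17.315/61.279 = 0.28256 mg/L.

0.283 mg/L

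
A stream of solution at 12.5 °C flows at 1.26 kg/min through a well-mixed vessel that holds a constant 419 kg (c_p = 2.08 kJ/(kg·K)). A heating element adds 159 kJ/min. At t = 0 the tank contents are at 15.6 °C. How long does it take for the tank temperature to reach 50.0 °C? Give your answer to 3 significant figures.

303 min

M c_p dT/dt = ṁ c_p (T_in − T) + Q̇.
τ = M/ṁ = 332.54 min; T_ss = T_in + Q̇/(ṁ c_p) = 73.168 °C.
T(t) = T_ss + (T₀ − T_ss) e^(−t/τ). Set T = 50.0:
e^(−t/τ) = (50.0 − 73.168)/(15.6 − 73.168) = 0.40245
t = −332.54 · ln(0.40245) = 302.67 min.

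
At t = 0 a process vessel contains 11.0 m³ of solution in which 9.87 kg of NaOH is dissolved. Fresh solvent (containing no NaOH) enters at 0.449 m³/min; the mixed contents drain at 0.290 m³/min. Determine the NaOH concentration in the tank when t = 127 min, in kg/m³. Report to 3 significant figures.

Let m(t) be the amount of NaOH. Volume: V(t) = V₀ + (Q_in − Q_out) t = 11.0 + 0.15900 t; V(127) = 31.193 m³.
No NaOH enters, so dm/dt = −Q_out · (m/V).
dm/m = −Q_out dt/(V₀ + 0.15900 t); integrating gives ln(m/m₀) = −(Q_out/(Q_in−Q_out)) ln(V/V₀).
m = m₀ (V₀/V)^(Q_out/(Q_in−Q_out)) = 9.87 × (11.0/31.193)^(1.8239) = 1.4747 kg.
C = m/V = 1.4747/31.193 = 0.047277 kg/m³.

0.0473 kg/m³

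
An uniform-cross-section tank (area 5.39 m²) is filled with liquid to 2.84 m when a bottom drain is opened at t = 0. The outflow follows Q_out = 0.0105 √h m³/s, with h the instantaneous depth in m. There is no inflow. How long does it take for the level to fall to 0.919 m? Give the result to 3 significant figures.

A dh/dt = −Q_out = −0.0105 √h.
∫ h^(−1/2) dh = −(0.0105/A) ∫ dt, giving 2√h = 2√h₀ − (0.0105/A) t.
t = 2A(√h₀ − √h)/0.0105 = 2·5.39·(√2.84 − √0.919)/0.0105
  = 10.780 × (1.6852 − 0.95864) / 0.0105 = 745.96 s.

746 s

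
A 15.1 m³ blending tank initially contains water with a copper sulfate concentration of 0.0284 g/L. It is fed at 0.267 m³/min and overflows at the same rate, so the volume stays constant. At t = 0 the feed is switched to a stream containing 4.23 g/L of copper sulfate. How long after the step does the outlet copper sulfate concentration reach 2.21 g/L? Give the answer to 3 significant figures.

Species balance: V dC/dt = Q(C_in − C) ⇒ τ = V/Q = 56.554 min.
C(t) = C_in + (C₀ − C_in) e^(−t/τ). Set C = 2.21 and solve for t:
e^(−t/τ) = (C − C_in)/(C₀ − C_in) = (2.21 − 4.23)/(0.0284 − 4.23) = 0.48077
t = −τ ln(…) = 56.554 × 0.73237 = 41.419 min.

41.4 min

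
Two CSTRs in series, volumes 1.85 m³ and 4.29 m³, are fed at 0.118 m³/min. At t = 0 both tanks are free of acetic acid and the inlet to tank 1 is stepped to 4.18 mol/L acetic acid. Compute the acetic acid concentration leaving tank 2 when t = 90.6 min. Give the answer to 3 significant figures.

Species balance on tank i: dCᵢ/dt = (Cᵢ₋₁ − Cᵢ)/τᵢ with τᵢ = Vᵢ/Q.
τ₁ = 1.85/0.118 = 15.678 min; τ₂ = 4.29/0.118 = 36.356 min.
Solving the cascade with C₁(0)=C₂(0)=0 gives C₂(t) = C_in[1 − (τ₁ e^(−t/τ₁) − τ₂ e^(−t/τ₂))/(τ₁ − τ₂)].
At t = 90.6: e^(−t/τ₁) = 0.0030924, e^(−t/τ₂) = 0.082742.
C₂ = 4.18·[1 − (15.678·0.0030924 − 36.356·0.082742)/(-20.678)] = 4.18·0.85687 = 3.5817 mol/L.

3.58 mol/L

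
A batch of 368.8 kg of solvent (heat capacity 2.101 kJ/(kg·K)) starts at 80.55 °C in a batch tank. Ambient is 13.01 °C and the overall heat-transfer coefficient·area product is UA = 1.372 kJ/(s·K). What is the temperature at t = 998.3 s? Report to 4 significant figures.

Lumped-capacitance energy balance: M c_p dT/dt = UA(T_amb − T).
dT/dt = (T_ss − T)/τ with T_ss = T_amb = 13.0100 °C, τ = M c_p/UA = 368.8·2.101/1.372 = 564.759 s.
T approaches T_ss exponentially: T(t) = T_ss + (T₀ − T_ss) e^(−t/τ).
T(998.3) = 13.0100 + (67.5400)·0.170732 = 24.5413 °C.

24.54 °C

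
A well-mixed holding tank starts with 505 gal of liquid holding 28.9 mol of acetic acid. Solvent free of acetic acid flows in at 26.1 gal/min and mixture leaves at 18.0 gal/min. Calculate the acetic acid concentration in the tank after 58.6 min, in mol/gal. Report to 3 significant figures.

0.00677 mol/gal

Let m(t) be the amount of acetic acid. Volume: V(t) = V₀ + (Q_in − Q_out) t = 505 + 8.1000 t; V(58.6) = 979.66 gal.
Solute balance: dm/dt = 0 − Q_out C = −Q_out m/V(t).
Separate: dm/m = −Q_out dt/V(t) ⇒ ln(m/m₀) = −(Q_out/(Q_in−Q_out)) ln(V/V₀).
m = m₀ (V₀/V)^(Q_out/(Q_in−Q_out)) = 28.9 × (505/979.66)^(2.2222) = 6.6279 mol.
C = m/V = 6.6279/979.66 = 0.0067655 mol/gal.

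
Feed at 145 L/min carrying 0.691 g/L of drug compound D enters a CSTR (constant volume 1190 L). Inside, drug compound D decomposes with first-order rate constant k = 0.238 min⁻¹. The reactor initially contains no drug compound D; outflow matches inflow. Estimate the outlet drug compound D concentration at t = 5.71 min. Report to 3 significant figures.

0.204 g/L

V dC/dt = Q(C_in − C) − k V C.
dC/dt = (Q/V) C_in − (Q/V + k) C; effective rate a = Q/V + k = 0.12185 + 0.238 = 0.35985 min⁻¹.
C_ss = Q C_in/(Q + kV) = 0.23398 g/L; C(t) = C_ss + (C₀ − C_ss) e^(−a t).
C(5.71) = 0.23398 + (-0.23398)·e^(−0.35985·5.71) = 0.23398 + (-0.23398)·0.12813 = 0.20400 g/L.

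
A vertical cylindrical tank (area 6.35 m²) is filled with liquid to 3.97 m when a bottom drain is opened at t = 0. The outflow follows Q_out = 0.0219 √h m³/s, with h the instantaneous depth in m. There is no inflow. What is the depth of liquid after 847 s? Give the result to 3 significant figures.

With no inflow, A dh/dt = −0.0219 √h.
Separate and integrate: 2(√h − √h₀) = −(0.0219/A) t.
√h = √3.97 − 0.0219·847/(2·6.35) = 1.9925 − 1.4606 = 0.53191.
h = 0.53191² = 0.28293 m.

0.283 m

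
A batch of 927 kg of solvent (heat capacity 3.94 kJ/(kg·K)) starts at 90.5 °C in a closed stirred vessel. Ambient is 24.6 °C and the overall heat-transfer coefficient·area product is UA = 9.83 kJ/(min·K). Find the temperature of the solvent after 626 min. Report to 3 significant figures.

Energy balance: M c_p dT/dt = −UA(T − T_amb).
dT/dt = (T_ss − T)/τ with T_ss = T_amb = 24.600 °C, τ = M c_p/UA = 927·3.94/9.83 = 371.55 min.
This is linear first-order; T(t) = T_ss + (T₀ − T_ss) e^(−t/τ).
T(626) = 24.600 + (65.900)·0.18548 = 36.823 °C.

36.8 °C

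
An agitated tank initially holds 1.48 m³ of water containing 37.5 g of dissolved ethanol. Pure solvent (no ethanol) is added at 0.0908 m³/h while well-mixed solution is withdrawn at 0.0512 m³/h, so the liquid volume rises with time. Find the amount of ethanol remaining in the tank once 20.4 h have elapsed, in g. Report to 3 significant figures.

21.4 g

Total volume: dV/dt = Q_in − Q_out = 0.039600 m³/h, so V(t) = 1.48 + 0.039600 t and V(20.4) = 2.2878 m³.
Solute balance: dm/dt = 0 − Q_out C = −Q_out m/V(t).
dm/m = −Q_out dt/(V₀ + 0.039600 t); integrating gives ln(m/m₀) = −(Q_out/(Q_in−Q_out)) ln(V/V₀).
m = m₀ (V₀/V)^(Q_out/(Q_in−Q_out)) = 37.5 × (1.48/2.2878)^(1.2929) = 21.353 g.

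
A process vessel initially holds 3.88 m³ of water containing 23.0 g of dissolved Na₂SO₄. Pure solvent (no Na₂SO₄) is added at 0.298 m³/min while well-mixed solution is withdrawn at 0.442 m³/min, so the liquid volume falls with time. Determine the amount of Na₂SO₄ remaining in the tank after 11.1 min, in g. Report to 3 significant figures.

Let m(t) be the amount of Na₂SO₄. Volume: V(t) = V₀ + (Q_in − Q_out) t = 3.88 − 0.14400 t; V(11.1) = 2.2816 m³.
Species balance (pure solvent in): dm/dt = −Q_out · m/V(t).
dm/m = −Q_out dt/(V₀ − 0.14400 t); integrating gives ln(m/m₀) = −(Q_out/(Q_in−Q_out)) ln(V/V₀).
m = m₀ (V₀/V)^(Q_out/(Q_in−Q_out)) = 23.0 × (3.88/2.2816)^(-3.0694) = 4.5075 g.

4.51 g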